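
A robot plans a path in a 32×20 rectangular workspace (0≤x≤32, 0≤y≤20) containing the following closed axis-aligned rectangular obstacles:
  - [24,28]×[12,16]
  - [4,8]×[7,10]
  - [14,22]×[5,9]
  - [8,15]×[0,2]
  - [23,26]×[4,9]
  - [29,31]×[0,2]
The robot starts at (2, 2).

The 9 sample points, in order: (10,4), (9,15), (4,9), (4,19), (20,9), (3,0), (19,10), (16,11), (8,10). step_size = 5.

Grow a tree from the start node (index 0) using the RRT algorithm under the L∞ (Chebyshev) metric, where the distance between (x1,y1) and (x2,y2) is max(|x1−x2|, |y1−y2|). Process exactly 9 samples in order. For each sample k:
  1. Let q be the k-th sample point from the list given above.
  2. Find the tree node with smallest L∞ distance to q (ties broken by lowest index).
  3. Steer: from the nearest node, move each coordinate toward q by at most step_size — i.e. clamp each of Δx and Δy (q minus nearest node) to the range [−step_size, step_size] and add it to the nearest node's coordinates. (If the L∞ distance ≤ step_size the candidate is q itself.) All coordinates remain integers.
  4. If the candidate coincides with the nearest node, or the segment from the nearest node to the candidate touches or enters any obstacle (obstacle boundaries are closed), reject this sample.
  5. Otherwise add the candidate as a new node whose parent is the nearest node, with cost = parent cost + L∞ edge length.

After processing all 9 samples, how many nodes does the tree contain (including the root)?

1. q=(10,4) nearest=0 d=8 new=(7,4) → add node 1 parent=0 cost=5
2. q=(9,15) nearest=1 d=11 new=(9,9) → add node 2 parent=1 cost=10
3. q=(4,9) nearest=1 d=5 new=(4,9) → blocked by [4,8]×[7,10], reject
4. q=(4,19) nearest=2 d=10 new=(4,14) → blocked by [4,8]×[7,10], reject
5. q=(20,9) nearest=2 d=11 new=(14,9) → blocked by [14,22]×[5,9], reject
6. q=(3,0) nearest=0 d=2 new=(3,0) → add node 3 parent=0 cost=2
7. q=(19,10) nearest=2 d=10 new=(14,10) → add node 4 parent=2 cost=15
8. q=(16,11) nearest=4 d=2 new=(16,11) → add node 5 parent=4 cost=17
9. q=(8,10) nearest=2 d=1 new=(8,10) → blocked by [4,8]×[7,10], reject

Node count: 6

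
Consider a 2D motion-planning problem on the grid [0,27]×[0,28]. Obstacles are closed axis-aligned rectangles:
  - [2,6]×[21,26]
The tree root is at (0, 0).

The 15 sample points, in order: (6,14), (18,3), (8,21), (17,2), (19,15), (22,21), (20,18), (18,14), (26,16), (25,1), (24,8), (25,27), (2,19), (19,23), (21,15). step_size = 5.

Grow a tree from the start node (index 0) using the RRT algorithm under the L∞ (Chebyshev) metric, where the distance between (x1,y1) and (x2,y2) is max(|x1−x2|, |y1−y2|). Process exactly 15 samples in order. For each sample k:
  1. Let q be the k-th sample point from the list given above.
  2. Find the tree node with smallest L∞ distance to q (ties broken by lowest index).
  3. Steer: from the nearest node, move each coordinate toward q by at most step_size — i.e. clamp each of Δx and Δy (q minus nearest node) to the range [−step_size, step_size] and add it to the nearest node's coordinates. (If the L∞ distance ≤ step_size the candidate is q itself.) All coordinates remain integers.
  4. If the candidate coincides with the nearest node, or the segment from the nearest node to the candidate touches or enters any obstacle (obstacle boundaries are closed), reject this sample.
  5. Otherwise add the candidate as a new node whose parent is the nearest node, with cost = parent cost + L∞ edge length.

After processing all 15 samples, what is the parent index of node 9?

1. q=(6,14) nearest=0 d=14 new=(5,5) → add node 1 parent=0 cost=5
2. q=(18,3) nearest=1 d=13 new=(10,3) → add node 2 parent=1 cost=10
3. q=(8,21) nearest=1 d=16 new=(8,10) → add node 3 parent=1 cost=10
4. q=(17,2) nearest=2 d=7 new=(15,2) → add node 4 parent=2 cost=15
5. q=(19,15) nearest=3 d=11 new=(13,15) → add node 5 parent=3 cost=15
6. q=(22,21) nearest=5 d=9 new=(18,20) → add node 6 parent=5 cost=20
7. q=(20,18) nearest=6 d=2 new=(20,18) → add node 7 parent=6 cost=22
8. q=(18,14) nearest=7 d=4 new=(18,14) → add node 8 parent=7 cost=26
9. q=(26,16) nearest=7 d=6 new=(25,16) → add node 9 parent=7 cost=27
10. q=(25,1) nearest=4 d=10 new=(20,1) → add node 10 parent=4 cost=20
11. q=(24,8) nearest=8 d=6 new=(23,9) → add node 11 parent=8 cost=31
12. q=(25,27) nearest=6 d=7 new=(23,25) → add node 12 parent=6 cost=25
13. q=(2,19) nearest=3 d=9 new=(3,15) → add node 13 parent=3 cost=15
14. q=(19,23) nearest=6 d=3 new=(19,23) → add node 14 parent=6 cost=23
15. q=(21,15) nearest=7 d=3 new=(21,15) → add node 15 parent=7 cost=25

Parent of node 9: 7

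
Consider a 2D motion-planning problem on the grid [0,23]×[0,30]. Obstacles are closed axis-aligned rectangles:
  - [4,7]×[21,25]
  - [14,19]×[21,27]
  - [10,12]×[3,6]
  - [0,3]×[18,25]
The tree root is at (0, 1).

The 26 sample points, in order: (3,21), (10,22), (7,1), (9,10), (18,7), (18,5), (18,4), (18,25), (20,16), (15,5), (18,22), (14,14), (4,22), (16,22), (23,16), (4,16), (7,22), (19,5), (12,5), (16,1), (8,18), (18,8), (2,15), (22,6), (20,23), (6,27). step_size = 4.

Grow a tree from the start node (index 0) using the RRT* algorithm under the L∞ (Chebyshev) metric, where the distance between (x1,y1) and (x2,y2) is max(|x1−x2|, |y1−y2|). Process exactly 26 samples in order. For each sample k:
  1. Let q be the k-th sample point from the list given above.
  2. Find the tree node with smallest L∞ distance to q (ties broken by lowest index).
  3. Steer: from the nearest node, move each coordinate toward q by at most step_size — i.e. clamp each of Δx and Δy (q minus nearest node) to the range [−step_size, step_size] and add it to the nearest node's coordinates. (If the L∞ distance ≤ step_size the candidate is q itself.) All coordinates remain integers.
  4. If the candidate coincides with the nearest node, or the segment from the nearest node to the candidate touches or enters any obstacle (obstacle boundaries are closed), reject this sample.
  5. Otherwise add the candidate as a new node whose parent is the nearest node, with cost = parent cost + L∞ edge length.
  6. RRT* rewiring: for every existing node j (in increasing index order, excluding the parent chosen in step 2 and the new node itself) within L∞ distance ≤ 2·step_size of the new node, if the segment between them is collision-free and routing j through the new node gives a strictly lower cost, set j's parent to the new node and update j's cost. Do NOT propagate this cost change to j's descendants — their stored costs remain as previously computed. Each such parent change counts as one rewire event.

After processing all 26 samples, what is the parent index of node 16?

Parent of node 16: 7

1. q=(3,21) nearest=0 d=20 new=(3,5) → add node 1 parent=0 cost=4
2. q=(10,22) nearest=1 d=17 new=(7,9) → add node 2 parent=1 cost=8
3. q=(7,1) nearest=1 d=4 new=(7,1) → add node 3 parent=1 cost=8
4. q=(9,10) nearest=2 d=2 new=(9,10) → add node 4 parent=2 cost=10
5. q=(18,7) nearest=4 d=9 new=(13,7) → add node 5 parent=4 cost=14
6. q=(18,5) nearest=5 d=5 new=(17,5) → add node 6 parent=5 cost=18
7. q=(18,4) nearest=6 d=1 new=(18,4) → add node 7 parent=6 cost=19
8. q=(18,25) nearest=4 d=15 new=(13,14) → add node 8 parent=4 cost=14
9. q=(20,16) nearest=8 d=7 new=(17,16) → add node 9 parent=8 cost=18
10. q=(15,5) nearest=5 d=2 new=(15,5) → add node 10 parent=5 cost=16
11. q=(18,22) nearest=9 d=6 new=(18,20) → add node 11 parent=9 cost=22
12. q=(14,14) nearest=8 d=1 new=(14,14) → add node 12 parent=8 cost=15; rewire 11→12 (21<22)
13. q=(4,22) nearest=8 d=9 new=(9,18) → add node 13 parent=8 cost=18
14. q=(16,22) nearest=11 d=2 new=(16,22) → blocked by [14,19]×[21,27], reject
15. q=(23,16) nearest=11 d=5 new=(22,16) → add node 14 parent=11 cost=25
16. q=(4,16) nearest=13 d=5 new=(5,16) → add node 15 parent=13 cost=22
17. q=(7,22) nearest=13 d=4 new=(7,22) → blocked by [4,7]×[21,25], reject
18. q=(19,5) nearest=7 d=1 new=(19,5) → add node 16 parent=7 cost=20
19. q=(12,5) nearest=5 d=2 new=(12,5) → blocked by [10,12]×[3,6], reject
20. q=(16,1) nearest=7 d=3 new=(16,1) → add node 17 parent=7 cost=22
21. q=(8,18) nearest=13 d=1 new=(8,18) → add node 18 parent=13 cost=19
22. q=(18,8) nearest=6 d=3 new=(18,8) → add node 19 parent=6 cost=21
23. q=(2,15) nearest=15 d=3 new=(2,15) → add node 20 parent=15 cost=25
24. q=(22,6) nearest=16 d=3 new=(22,6) → add node 21 parent=16 cost=23
25. q=(20,23) nearest=11 d=3 new=(20,23) → blocked by [14,19]×[21,27], reject
26. q=(6,27) nearest=13 d=9 new=(6,22) → blocked by [4,7]×[21,25], reject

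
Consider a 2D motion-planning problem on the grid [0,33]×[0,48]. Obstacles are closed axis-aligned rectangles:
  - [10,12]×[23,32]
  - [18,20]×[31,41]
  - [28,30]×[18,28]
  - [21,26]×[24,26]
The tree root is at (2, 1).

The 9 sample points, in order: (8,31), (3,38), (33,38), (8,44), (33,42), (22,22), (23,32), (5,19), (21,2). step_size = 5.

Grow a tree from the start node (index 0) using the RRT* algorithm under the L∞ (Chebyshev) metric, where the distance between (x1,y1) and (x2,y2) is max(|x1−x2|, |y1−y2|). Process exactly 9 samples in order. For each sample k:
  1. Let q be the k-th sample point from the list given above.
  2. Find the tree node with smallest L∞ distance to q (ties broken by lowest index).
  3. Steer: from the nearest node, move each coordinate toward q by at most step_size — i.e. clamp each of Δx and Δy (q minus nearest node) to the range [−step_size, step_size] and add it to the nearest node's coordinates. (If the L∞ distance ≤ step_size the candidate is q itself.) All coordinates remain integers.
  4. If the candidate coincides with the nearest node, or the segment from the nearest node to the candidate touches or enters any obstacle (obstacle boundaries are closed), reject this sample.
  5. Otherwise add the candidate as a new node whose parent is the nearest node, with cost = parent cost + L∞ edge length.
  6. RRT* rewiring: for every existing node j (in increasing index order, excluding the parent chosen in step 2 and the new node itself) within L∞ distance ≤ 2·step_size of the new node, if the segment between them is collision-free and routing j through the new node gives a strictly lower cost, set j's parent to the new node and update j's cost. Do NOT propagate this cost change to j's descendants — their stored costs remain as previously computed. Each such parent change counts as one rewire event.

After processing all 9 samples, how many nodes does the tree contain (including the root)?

Node count: 9

1. q=(8,31) nearest=0 d=30 new=(7,6) → add node 1 parent=0 cost=5
2. q=(3,38) nearest=1 d=32 new=(3,11) → add node 2 parent=1 cost=10
3. q=(33,38) nearest=2 d=30 new=(8,16) → add node 3 parent=2 cost=15
4. q=(8,44) nearest=3 d=28 new=(8,21) → add node 4 parent=3 cost=20
5. q=(33,42) nearest=4 d=25 new=(13,26) → blocked by [10,12]×[23,32], reject
6. q=(22,22) nearest=3 d=14 new=(13,21) → add node 5 parent=3 cost=20
7. q=(23,32) nearest=5 d=11 new=(18,26) → add node 6 parent=5 cost=25
8. q=(5,19) nearest=3 d=3 new=(5,19) → add node 7 parent=3 cost=18
9. q=(21,2) nearest=1 d=14 new=(12,2) → add node 8 parent=1 cost=10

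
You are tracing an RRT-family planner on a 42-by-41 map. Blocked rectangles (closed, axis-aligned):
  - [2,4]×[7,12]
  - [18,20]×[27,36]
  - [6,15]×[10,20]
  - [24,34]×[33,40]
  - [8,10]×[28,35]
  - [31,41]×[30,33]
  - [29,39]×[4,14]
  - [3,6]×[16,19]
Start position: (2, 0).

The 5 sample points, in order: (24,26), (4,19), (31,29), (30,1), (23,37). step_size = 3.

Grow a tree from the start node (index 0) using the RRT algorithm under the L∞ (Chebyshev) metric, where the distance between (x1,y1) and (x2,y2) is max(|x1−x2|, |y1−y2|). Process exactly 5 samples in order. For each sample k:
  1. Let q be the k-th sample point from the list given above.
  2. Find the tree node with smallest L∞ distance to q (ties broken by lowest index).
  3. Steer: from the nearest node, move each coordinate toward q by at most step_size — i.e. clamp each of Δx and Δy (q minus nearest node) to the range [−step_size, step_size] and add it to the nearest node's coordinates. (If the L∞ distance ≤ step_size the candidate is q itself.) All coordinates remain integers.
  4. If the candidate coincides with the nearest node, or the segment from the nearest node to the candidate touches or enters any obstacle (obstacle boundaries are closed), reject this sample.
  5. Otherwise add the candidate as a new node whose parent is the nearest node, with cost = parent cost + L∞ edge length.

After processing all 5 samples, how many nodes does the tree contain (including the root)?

Node count: 6

1. q=(24,26) nearest=0 d=26 new=(5,3) → add node 1 parent=0 cost=3
2. q=(4,19) nearest=1 d=16 new=(4,6) → add node 2 parent=1 cost=6
3. q=(31,29) nearest=1 d=26 new=(8,6) → add node 3 parent=1 cost=6
4. q=(30,1) nearest=3 d=22 new=(11,3) → add node 4 parent=3 cost=9
5. q=(23,37) nearest=2 d=31 new=(7,9) → add node 5 parent=2 cost=9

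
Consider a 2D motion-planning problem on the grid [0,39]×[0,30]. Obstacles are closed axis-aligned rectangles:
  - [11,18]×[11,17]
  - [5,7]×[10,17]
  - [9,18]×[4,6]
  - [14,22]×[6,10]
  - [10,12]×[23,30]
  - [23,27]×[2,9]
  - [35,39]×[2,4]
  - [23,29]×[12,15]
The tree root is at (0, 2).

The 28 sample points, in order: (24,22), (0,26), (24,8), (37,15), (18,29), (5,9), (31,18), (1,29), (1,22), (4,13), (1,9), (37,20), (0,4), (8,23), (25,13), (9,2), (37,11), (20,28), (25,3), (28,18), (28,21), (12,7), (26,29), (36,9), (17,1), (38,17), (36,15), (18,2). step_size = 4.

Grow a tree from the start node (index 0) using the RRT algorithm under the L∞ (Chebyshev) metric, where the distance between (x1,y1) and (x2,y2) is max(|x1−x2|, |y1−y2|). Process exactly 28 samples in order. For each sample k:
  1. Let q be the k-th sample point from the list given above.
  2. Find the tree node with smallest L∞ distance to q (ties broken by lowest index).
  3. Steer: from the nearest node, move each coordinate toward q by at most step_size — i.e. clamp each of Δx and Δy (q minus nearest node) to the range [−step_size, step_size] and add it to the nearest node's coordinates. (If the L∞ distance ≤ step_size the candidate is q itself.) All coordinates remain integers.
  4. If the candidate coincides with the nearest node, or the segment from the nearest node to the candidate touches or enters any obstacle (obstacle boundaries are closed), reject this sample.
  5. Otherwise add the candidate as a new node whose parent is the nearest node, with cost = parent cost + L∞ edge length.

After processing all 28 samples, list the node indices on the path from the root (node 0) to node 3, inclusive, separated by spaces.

1. q=(24,22) nearest=0 d=24 new=(4,6) → add node 1 parent=0 cost=4
2. q=(0,26) nearest=1 d=20 new=(0,10) → add node 2 parent=1 cost=8
3. q=(24,8) nearest=1 d=20 new=(8,8) → add node 3 parent=1 cost=8
4. q=(37,15) nearest=3 d=29 new=(12,12) → blocked by [11,18]×[11,17], reject
5. q=(18,29) nearest=2 d=19 new=(4,14) → add node 4 parent=2 cost=12
6. q=(5,9) nearest=1 d=3 new=(5,9) → add node 5 parent=1 cost=7
7. q=(31,18) nearest=3 d=23 new=(12,12) → blocked by [11,18]×[11,17], reject
8. q=(1,29) nearest=4 d=15 new=(1,18) → add node 6 parent=4 cost=16
9. q=(1,22) nearest=6 d=4 new=(1,22) → add node 7 parent=6 cost=20
10. q=(4,13) nearest=4 d=1 new=(4,13) → add node 8 parent=4 cost=13
11. q=(1,9) nearest=2 d=1 new=(1,9) → add node 9 parent=2 cost=9
12. q=(37,20) nearest=3 d=29 new=(12,12) → blocked by [11,18]×[11,17], reject
13. q=(0,4) nearest=0 d=2 new=(0,4) → add node 10 parent=0 cost=2
14. q=(8,23) nearest=6 d=7 new=(5,22) → add node 11 parent=6 cost=20
15. q=(25,13) nearest=3 d=17 new=(12,12) → blocked by [11,18]×[11,17], reject
16. q=(9,2) nearest=1 d=5 new=(8,2) → add node 12 parent=1 cost=8
17. q=(37,11) nearest=3 d=29 new=(12,11) → blocked by [11,18]×[11,17], reject
18. q=(20,28) nearest=11 d=15 new=(9,26) → add node 13 parent=11 cost=24
19. q=(25,3) nearest=3 d=17 new=(12,4) → blocked by [9,18]×[4,6], reject
20. q=(28,18) nearest=13 d=19 new=(13,22) → blocked by [10,12]×[23,30], reject
21. q=(28,21) nearest=13 d=19 new=(13,22) → blocked by [10,12]×[23,30], reject
22. q=(12,7) nearest=3 d=4 new=(12,7) → add node 14 parent=3 cost=12
23. q=(26,29) nearest=13 d=17 new=(13,29) → blocked by [10,12]×[23,30], reject
24. q=(36,9) nearest=14 d=24 new=(16,9) → blocked by [14,22]×[6,10], reject
25. q=(17,1) nearest=14 d=6 new=(16,3) → blocked by [9,18]×[4,6], reject
26. q=(38,17) nearest=14 d=26 new=(16,11) → blocked by [11,18]×[11,17], reject
27. q=(36,15) nearest=14 d=24 new=(16,11) → blocked by [11,18]×[11,17], reject
28. q=(18,2) nearest=14 d=6 new=(16,3) → blocked by [9,18]×[4,6], reject

Path: 0 1 3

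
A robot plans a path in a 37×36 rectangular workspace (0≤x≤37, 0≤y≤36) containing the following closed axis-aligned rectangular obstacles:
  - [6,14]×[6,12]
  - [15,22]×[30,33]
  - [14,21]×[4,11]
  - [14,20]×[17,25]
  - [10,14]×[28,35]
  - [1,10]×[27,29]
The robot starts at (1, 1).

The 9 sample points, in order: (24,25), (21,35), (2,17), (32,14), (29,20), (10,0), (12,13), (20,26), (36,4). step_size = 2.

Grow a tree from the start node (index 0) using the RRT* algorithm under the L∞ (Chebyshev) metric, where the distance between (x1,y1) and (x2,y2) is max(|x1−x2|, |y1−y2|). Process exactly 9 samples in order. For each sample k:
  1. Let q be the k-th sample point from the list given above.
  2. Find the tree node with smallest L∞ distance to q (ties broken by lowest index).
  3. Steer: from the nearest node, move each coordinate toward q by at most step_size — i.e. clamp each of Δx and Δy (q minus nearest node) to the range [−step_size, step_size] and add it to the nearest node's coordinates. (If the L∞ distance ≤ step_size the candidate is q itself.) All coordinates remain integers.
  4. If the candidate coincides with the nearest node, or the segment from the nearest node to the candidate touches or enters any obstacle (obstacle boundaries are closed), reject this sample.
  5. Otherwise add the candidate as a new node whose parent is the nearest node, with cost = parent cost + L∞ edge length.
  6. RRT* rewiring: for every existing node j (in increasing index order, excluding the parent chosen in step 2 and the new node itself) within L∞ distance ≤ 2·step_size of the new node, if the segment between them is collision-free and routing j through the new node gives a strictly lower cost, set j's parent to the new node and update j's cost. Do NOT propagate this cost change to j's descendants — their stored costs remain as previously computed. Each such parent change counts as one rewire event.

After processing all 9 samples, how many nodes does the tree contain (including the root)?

Node count: 7

1. q=(24,25) nearest=0 d=24 new=(3,3) → add node 1 parent=0 cost=2
2. q=(21,35) nearest=1 d=32 new=(5,5) → add node 2 parent=1 cost=4
3. q=(2,17) nearest=2 d=12 new=(3,7) → add node 3 parent=2 cost=6
4. q=(32,14) nearest=2 d=27 new=(7,7) → blocked by [6,14]×[6,12], reject
5. q=(29,20) nearest=2 d=24 new=(7,7) → blocked by [6,14]×[6,12], reject
6. q=(10,0) nearest=2 d=5 new=(7,3) → add node 4 parent=2 cost=6
7. q=(12,13) nearest=2 d=8 new=(7,7) → blocked by [6,14]×[6,12], reject
8. q=(20,26) nearest=3 d=19 new=(5,9) → add node 5 parent=3 cost=8
9. q=(36,4) nearest=4 d=29 new=(9,4) → add node 6 parent=4 cost=8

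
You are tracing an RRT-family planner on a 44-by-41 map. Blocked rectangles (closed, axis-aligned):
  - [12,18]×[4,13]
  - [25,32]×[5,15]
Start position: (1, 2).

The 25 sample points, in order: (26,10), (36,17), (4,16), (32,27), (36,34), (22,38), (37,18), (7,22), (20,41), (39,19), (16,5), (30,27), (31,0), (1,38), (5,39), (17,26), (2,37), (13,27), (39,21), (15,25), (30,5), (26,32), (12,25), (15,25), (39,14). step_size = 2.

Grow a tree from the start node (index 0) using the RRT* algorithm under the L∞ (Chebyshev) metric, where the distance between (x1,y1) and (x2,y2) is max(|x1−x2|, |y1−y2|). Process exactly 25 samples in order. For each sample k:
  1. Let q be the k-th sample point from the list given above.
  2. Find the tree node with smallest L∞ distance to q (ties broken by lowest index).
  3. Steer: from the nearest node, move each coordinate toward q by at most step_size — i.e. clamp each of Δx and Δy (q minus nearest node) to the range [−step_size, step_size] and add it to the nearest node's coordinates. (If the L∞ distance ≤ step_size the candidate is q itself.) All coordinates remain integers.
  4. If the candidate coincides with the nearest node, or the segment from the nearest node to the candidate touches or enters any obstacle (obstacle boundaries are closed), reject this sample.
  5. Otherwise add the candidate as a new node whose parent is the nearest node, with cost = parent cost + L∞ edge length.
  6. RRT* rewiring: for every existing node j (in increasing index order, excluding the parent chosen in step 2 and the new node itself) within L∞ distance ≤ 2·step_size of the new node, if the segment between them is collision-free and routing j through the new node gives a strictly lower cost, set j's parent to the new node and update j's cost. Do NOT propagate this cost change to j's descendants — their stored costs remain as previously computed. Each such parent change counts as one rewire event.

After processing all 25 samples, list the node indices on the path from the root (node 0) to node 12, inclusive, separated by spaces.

Path: 0 1 2 4 5 6 7 8 10 12

1. q=(26,10) nearest=0 d=25 new=(3,4) → add node 1 parent=0 cost=2
2. q=(36,17) nearest=1 d=33 new=(5,6) → add node 2 parent=1 cost=4
3. q=(4,16) nearest=2 d=10 new=(4,8) → add node 3 parent=2 cost=6
4. q=(32,27) nearest=2 d=27 new=(7,8) → add node 4 parent=2 cost=6
5. q=(36,34) nearest=4 d=29 new=(9,10) → add node 5 parent=4 cost=8
6. q=(22,38) nearest=5 d=28 new=(11,12) → add node 6 parent=5 cost=10
7. q=(37,18) nearest=6 d=26 new=(13,14) → blocked by [12,18]×[4,13], reject
8. q=(7,22) nearest=6 d=10 new=(9,14) → add node 7 parent=6 cost=12
9. q=(20,41) nearest=7 d=27 new=(11,16) → add node 8 parent=7 cost=14
10. q=(39,19) nearest=6 d=28 new=(13,14) → blocked by [12,18]×[4,13], reject
11. q=(16,5) nearest=5 d=7 new=(11,8) → add node 9 parent=5 cost=10
12. q=(30,27) nearest=6 d=19 new=(13,14) → blocked by [12,18]×[4,13], reject
13. q=(31,0) nearest=6 d=20 new=(13,10) → blocked by [12,18]×[4,13], reject
14. q=(1,38) nearest=8 d=22 new=(9,18) → add node 10 parent=8 cost=16
15. q=(5,39) nearest=10 d=21 new=(7,20) → add node 11 parent=10 cost=18
16. q=(17,26) nearest=10 d=8 new=(11,20) → add node 12 parent=10 cost=18
17. q=(2,37) nearest=11 d=17 new=(5,22) → add node 13 parent=11 cost=20
18. q=(13,27) nearest=11 d=7 new=(9,22) → add node 14 parent=11 cost=20
19. q=(39,21) nearest=6 d=28 new=(13,14) → blocked by [12,18]×[4,13], reject
20. q=(15,25) nearest=12 d=5 new=(13,22) → add node 15 parent=12 cost=20
21. q=(30,5) nearest=15 d=17 new=(15,20) → add node 16 parent=15 cost=22
22. q=(26,32) nearest=16 d=12 new=(17,22) → add node 17 parent=16 cost=24
23. q=(12,25) nearest=14 d=3 new=(11,24) → add node 18 parent=14 cost=22
24. q=(15,25) nearest=15 d=3 new=(15,24) → add node 19 parent=15 cost=22
25. q=(39,14) nearest=17 d=22 new=(19,20) → add node 20 parent=17 cost=26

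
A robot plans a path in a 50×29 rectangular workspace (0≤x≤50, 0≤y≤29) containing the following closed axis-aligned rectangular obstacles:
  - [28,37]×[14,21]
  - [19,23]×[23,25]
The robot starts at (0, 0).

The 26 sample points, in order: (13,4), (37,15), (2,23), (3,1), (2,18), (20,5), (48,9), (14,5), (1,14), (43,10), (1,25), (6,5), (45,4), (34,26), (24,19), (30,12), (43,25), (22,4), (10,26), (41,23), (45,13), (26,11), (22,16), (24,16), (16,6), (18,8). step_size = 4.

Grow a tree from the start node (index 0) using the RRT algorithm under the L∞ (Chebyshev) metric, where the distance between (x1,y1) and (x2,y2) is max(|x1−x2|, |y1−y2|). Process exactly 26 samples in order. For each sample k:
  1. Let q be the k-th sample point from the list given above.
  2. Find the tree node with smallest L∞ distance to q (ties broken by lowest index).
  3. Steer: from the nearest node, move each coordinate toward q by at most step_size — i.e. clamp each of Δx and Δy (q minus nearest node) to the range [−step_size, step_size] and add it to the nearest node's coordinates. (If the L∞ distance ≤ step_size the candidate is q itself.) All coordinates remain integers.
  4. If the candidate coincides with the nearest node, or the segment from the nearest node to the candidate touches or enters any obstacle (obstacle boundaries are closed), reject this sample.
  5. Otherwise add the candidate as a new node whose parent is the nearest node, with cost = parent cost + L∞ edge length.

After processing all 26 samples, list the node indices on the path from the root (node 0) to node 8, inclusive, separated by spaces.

1. q=(13,4) nearest=0 d=13 new=(4,4) → add node 1 parent=0 cost=4
2. q=(37,15) nearest=1 d=33 new=(8,8) → add node 2 parent=1 cost=8
3. q=(2,23) nearest=2 d=15 new=(4,12) → add node 3 parent=2 cost=12
4. q=(3,1) nearest=0 d=3 new=(3,1) → add node 4 parent=0 cost=3
5. q=(2,18) nearest=3 d=6 new=(2,16) → add node 5 parent=3 cost=16
6. q=(20,5) nearest=2 d=12 new=(12,5) → add node 6 parent=2 cost=12
7. q=(48,9) nearest=6 d=36 new=(16,9) → add node 7 parent=6 cost=16
8. q=(14,5) nearest=6 d=2 new=(14,5) → add node 8 parent=6 cost=14
9. q=(1,14) nearest=5 d=2 new=(1,14) → add node 9 parent=5 cost=18
10. q=(43,10) nearest=7 d=27 new=(20,10) → add node 10 parent=7 cost=20
11. q=(1,25) nearest=5 d=9 new=(1,20) → add node 11 parent=5 cost=20
12. q=(6,5) nearest=1 d=2 new=(6,5) → add node 12 parent=1 cost=6
13. q=(45,4) nearest=10 d=25 new=(24,6) → add node 13 parent=10 cost=24
14. q=(34,26) nearest=10 d=16 new=(24,14) → add node 14 parent=10 cost=24
15. q=(24,19) nearest=14 d=5 new=(24,18) → add node 15 parent=14 cost=28
16. q=(30,12) nearest=13 d=6 new=(28,10) → add node 16 parent=13 cost=28
17. q=(43,25) nearest=16 d=15 new=(32,14) → blocked by [28,37]×[14,21], reject
18. q=(22,4) nearest=13 d=2 new=(22,4) → add node 17 parent=13 cost=26
19. q=(10,26) nearest=11 d=9 new=(5,24) → add node 18 parent=11 cost=24
20. q=(41,23) nearest=16 d=13 new=(32,14) → blocked by [28,37]×[14,21], reject
21. q=(45,13) nearest=16 d=17 new=(32,13) → add node 19 parent=16 cost=32
22. q=(26,11) nearest=16 d=2 new=(26,11) → add node 20 parent=16 cost=30
23. q=(22,16) nearest=14 d=2 new=(22,16) → add node 21 parent=14 cost=26
24. q=(24,16) nearest=14 d=2 new=(24,16) → add node 22 parent=14 cost=26
25. q=(16,6) nearest=8 d=2 new=(16,6) → add node 23 parent=8 cost=16
26. q=(18,8) nearest=7 d=2 new=(18,8) → add node 24 parent=7 cost=18

Path: 0 1 2 6 8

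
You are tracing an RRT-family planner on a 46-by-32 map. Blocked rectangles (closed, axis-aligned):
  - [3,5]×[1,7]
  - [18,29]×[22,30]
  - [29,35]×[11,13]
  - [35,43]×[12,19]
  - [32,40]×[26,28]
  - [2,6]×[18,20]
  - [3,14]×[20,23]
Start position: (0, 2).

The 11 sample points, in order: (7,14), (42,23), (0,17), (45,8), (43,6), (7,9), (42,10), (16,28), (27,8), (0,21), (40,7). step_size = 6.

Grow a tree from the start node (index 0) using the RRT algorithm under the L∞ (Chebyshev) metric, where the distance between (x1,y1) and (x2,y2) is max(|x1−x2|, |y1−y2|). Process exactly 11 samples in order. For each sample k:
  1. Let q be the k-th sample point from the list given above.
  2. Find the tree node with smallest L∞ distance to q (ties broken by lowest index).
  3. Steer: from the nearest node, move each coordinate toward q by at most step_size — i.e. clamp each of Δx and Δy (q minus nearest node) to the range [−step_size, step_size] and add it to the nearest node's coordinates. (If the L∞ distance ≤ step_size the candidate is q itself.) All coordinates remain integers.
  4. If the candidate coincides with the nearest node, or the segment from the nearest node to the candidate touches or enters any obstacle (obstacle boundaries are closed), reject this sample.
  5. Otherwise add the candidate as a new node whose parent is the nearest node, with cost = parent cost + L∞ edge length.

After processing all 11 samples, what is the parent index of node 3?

Parent of node 3: 2

1. q=(7,14) nearest=0 d=12 new=(6,8) → blocked by [3,5]×[1,7], reject
2. q=(42,23) nearest=0 d=42 new=(6,8) → blocked by [3,5]×[1,7], reject
3. q=(0,17) nearest=0 d=15 new=(0,8) → add node 1 parent=0 cost=6
4. q=(45,8) nearest=0 d=45 new=(6,8) → blocked by [3,5]×[1,7], reject
5. q=(43,6) nearest=0 d=43 new=(6,6) → blocked by [3,5]×[1,7], reject
6. q=(7,9) nearest=0 d=7 new=(6,8) → blocked by [3,5]×[1,7], reject
7. q=(42,10) nearest=0 d=42 new=(6,8) → blocked by [3,5]×[1,7], reject
8. q=(16,28) nearest=1 d=20 new=(6,14) → add node 2 parent=1 cost=12
9. q=(27,8) nearest=2 d=21 new=(12,8) → add node 3 parent=2 cost=18
10. q=(0,21) nearest=2 d=7 new=(0,20) → blocked by [2,6]×[18,20], reject
11. q=(40,7) nearest=3 d=28 new=(18,7) → add node 4 parent=3 cost=24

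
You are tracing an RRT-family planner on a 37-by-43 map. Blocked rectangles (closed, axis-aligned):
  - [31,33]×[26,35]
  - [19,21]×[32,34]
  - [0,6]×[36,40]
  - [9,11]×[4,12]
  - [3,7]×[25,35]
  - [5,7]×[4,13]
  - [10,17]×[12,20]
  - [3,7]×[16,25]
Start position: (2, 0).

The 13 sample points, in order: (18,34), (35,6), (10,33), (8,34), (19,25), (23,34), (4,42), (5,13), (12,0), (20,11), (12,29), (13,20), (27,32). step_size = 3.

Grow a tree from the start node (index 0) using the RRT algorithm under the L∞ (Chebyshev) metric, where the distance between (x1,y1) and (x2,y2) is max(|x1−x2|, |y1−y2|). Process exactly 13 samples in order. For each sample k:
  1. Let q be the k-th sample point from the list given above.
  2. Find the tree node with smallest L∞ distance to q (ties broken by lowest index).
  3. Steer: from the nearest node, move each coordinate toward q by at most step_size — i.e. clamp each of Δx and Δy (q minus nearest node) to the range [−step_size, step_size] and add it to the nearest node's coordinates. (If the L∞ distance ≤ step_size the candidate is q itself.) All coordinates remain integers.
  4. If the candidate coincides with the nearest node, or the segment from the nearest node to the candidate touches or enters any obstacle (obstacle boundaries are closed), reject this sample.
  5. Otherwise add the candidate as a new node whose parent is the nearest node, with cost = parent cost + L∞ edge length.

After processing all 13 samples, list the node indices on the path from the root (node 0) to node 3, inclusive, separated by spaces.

Path: 0 1 3

1. q=(18,34) nearest=0 d=34 new=(5,3) → add node 1 parent=0 cost=3
2. q=(35,6) nearest=1 d=30 new=(8,6) → blocked by [5,7]×[4,13], reject
3. q=(10,33) nearest=1 d=30 new=(8,6) → blocked by [5,7]×[4,13], reject
4. q=(8,34) nearest=1 d=31 new=(8,6) → blocked by [5,7]×[4,13], reject
5. q=(19,25) nearest=1 d=22 new=(8,6) → blocked by [5,7]×[4,13], reject
6. q=(23,34) nearest=1 d=31 new=(8,6) → blocked by [5,7]×[4,13], reject
7. q=(4,42) nearest=1 d=39 new=(4,6) → add node 2 parent=1 cost=6
8. q=(5,13) nearest=2 d=7 new=(5,9) → blocked by [5,7]×[4,13], reject
9. q=(12,0) nearest=1 d=7 new=(8,0) → add node 3 parent=1 cost=6
10. q=(20,11) nearest=3 d=12 new=(11,3) → add node 4 parent=3 cost=9
11. q=(12,29) nearest=2 d=23 new=(7,9) → blocked by [5,7]×[4,13], reject
12. q=(13,20) nearest=2 d=14 new=(7,9) → blocked by [5,7]×[4,13], reject
13. q=(27,32) nearest=2 d=26 new=(7,9) → blocked by [5,7]×[4,13], reject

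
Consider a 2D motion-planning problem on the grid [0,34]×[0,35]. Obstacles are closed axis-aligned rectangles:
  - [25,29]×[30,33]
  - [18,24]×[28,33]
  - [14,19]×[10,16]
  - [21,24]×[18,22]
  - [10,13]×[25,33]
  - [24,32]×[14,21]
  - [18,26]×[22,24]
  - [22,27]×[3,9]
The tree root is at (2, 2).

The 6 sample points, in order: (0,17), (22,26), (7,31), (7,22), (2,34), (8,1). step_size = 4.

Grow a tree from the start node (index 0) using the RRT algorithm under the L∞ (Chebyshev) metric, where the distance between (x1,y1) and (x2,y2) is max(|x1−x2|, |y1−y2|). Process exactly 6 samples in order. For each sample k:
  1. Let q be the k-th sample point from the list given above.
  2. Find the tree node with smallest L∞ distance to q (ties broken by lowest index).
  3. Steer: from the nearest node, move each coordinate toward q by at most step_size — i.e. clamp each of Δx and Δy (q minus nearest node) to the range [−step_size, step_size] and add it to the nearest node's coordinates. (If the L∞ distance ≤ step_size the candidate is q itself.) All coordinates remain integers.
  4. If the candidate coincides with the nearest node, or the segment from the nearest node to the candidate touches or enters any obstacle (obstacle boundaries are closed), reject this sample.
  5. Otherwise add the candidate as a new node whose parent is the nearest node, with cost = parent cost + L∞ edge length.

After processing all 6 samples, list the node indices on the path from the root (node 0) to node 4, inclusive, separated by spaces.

Path: 0 1 2 3 4

1. q=(0,17) nearest=0 d=15 new=(0,6) → add node 1 parent=0 cost=4
2. q=(22,26) nearest=1 d=22 new=(4,10) → add node 2 parent=1 cost=8
3. q=(7,31) nearest=2 d=21 new=(7,14) → add node 3 parent=2 cost=12
4. q=(7,22) nearest=3 d=8 new=(7,18) → add node 4 parent=3 cost=16
5. q=(2,34) nearest=4 d=16 new=(3,22) → add node 5 parent=4 cost=20
6. q=(8,1) nearest=0 d=6 new=(6,1) → add node 6 parent=0 cost=4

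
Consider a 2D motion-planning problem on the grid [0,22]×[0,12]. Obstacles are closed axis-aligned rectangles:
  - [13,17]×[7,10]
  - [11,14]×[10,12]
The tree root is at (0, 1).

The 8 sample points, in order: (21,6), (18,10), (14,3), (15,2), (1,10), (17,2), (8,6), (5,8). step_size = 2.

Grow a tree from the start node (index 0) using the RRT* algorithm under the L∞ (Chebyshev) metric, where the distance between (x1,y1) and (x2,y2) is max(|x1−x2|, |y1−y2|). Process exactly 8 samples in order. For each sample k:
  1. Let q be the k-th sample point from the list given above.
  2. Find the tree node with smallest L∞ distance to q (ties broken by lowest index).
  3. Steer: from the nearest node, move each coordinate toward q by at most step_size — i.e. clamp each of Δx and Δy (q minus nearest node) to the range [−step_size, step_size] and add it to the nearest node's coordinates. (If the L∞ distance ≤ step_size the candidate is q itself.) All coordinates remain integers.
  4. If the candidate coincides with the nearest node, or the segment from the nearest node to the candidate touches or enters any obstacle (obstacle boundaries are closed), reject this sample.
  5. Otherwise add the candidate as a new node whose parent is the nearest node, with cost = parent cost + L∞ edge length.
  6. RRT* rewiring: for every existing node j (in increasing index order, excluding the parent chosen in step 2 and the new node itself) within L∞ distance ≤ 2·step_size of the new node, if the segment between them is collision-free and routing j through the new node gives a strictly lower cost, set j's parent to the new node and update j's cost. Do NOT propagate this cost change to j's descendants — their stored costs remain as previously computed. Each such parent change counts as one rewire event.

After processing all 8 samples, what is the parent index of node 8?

1. q=(21,6) nearest=0 d=21 new=(2,3) → add node 1 parent=0 cost=2
2. q=(18,10) nearest=1 d=16 new=(4,5) → add node 2 parent=1 cost=4
3. q=(14,3) nearest=2 d=10 new=(6,3) → add node 3 parent=2 cost=6
4. q=(15,2) nearest=3 d=9 new=(8,2) → add node 4 parent=3 cost=8
5. q=(1,10) nearest=2 d=5 new=(2,7) → add node 5 parent=2 cost=6
6. q=(17,2) nearest=4 d=9 new=(10,2) → add node 6 parent=4 cost=10
7. q=(8,6) nearest=3 d=3 new=(8,5) → add node 7 parent=3 cost=8
8. q=(5,8) nearest=2 d=3 new=(5,7) → add node 8 parent=2 cost=6

Parent of node 8: 2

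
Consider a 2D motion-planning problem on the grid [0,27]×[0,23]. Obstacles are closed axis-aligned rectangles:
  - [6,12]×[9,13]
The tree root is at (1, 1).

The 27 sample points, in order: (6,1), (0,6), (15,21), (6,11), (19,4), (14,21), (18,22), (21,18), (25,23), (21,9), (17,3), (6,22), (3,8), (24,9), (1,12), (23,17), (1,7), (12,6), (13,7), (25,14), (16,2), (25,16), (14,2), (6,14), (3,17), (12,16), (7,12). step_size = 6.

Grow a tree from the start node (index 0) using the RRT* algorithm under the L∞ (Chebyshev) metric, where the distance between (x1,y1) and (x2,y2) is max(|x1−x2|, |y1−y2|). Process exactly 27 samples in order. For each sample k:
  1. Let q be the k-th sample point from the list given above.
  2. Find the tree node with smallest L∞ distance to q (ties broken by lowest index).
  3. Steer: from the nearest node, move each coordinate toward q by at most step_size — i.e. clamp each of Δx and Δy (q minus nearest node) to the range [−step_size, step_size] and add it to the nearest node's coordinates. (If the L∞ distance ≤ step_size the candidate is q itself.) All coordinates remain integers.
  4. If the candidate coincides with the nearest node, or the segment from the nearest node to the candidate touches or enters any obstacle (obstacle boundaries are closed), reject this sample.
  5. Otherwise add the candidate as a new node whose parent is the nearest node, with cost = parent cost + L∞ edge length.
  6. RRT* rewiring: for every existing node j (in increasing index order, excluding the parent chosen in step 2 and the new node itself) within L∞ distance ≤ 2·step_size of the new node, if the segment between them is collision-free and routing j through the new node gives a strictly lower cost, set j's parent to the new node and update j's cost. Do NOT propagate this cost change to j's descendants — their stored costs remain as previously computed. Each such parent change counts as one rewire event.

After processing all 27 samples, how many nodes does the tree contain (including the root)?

1. q=(6,1) nearest=0 d=5 new=(6,1) → add node 1 parent=0 cost=5
2. q=(0,6) nearest=0 d=5 new=(0,6) → add node 2 parent=0 cost=5
3. q=(15,21) nearest=2 d=15 new=(6,12) → blocked by [6,12]×[9,13], reject
4. q=(6,11) nearest=2 d=6 new=(6,11) → blocked by [6,12]×[9,13], reject
5. q=(19,4) nearest=1 d=13 new=(12,4) → add node 3 parent=1 cost=11
6. q=(14,21) nearest=2 d=15 new=(6,12) → blocked by [6,12]×[9,13], reject
7. q=(18,22) nearest=2 d=18 new=(6,12) → blocked by [6,12]×[9,13], reject
8. q=(21,18) nearest=3 d=14 new=(18,10) → add node 4 parent=3 cost=17
9. q=(25,23) nearest=4 d=13 new=(24,16) → add node 5 parent=4 cost=23
10. q=(21,9) nearest=4 d=3 new=(21,9) → add node 6 parent=4 cost=20
11. q=(17,3) nearest=3 d=5 new=(17,3) → add node 7 parent=3 cost=16
12. q=(6,22) nearest=4 d=12 new=(12,16) → add node 8 parent=4 cost=23
13. q=(3,8) nearest=2 d=3 new=(3,8) → add node 9 parent=2 cost=8
14. q=(24,9) nearest=6 d=3 new=(24,9) → add node 10 parent=6 cost=23
15. q=(1,12) nearest=9 d=4 new=(1,12) → add node 11 parent=9 cost=12
16. q=(23,17) nearest=5 d=1 new=(23,17) → add node 12 parent=5 cost=24
17. q=(1,7) nearest=2 d=1 new=(1,7) → add node 13 parent=2 cost=6; rewire 11→13 (11<12)
18. q=(12,6) nearest=3 d=2 new=(12,6) → add node 14 parent=3 cost=13
19. q=(13,7) nearest=14 d=1 new=(13,7) → add node 15 parent=14 cost=14
20. q=(25,14) nearest=5 d=2 new=(25,14) → add node 16 parent=5 cost=25
21. q=(16,2) nearest=7 d=1 new=(16,2) → add node 17 parent=7 cost=17
22. q=(25,16) nearest=5 d=1 new=(25,16) → add node 18 parent=5 cost=24
23. q=(14,2) nearest=3 d=2 new=(14,2) → add node 19 parent=3 cost=13; rewire 17→19 (15<17)
24. q=(6,14) nearest=11 d=5 new=(6,14) → add node 20 parent=11 cost=16; rewire 8→20 (22<23)
25. q=(3,17) nearest=20 d=3 new=(3,17) → add node 21 parent=20 cost=19
26. q=(12,16) nearest=8 d=0 → coincident, reject
27. q=(7,12) nearest=20 d=2 new=(7,12) → blocked by [6,12]×[9,13], reject

Node count: 22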